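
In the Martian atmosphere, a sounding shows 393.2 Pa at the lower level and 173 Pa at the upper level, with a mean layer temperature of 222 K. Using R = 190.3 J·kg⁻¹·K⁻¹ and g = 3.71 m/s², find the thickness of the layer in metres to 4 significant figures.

Δz ≈ 9349 m

Hypsometric equation: Δz = (R T̄/g) ln(P₁/P₂).
R T̄/g = 190.3 × 222 / 3.71 = 11387 m.
ln(393.2/173) = ln(2.2728) = 0.82101.
Δz = 11387 × 0.82101 = 9348.8 m.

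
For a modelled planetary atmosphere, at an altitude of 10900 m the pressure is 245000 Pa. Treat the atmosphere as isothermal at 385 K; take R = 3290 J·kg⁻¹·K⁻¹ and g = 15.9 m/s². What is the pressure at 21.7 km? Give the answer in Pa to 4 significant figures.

Scale height: H = RT/g = 3290 × 385 / 15.9 = 79664 m.
Between two levels, P₂ = P₁ exp(−Δz/H) with Δz = z₂ − z₁.
Δz = 21700 − 10900 = 10800 m; Δz/H = 10800/79664 = 0.13557.
P₂ = 245000 × exp(−0.13557) = 245000 × 0.87322 = 213940 Pa.

P ≈ 213900 Pa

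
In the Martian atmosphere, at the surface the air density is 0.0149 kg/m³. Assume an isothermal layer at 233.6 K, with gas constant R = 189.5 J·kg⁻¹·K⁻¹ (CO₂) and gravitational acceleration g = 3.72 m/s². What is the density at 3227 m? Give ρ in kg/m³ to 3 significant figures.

ρ ≈ 0.0114 kg/m³

Scale height: H = RT/g = 189.5 × 233.6 / 3.72 = 11900 m.
In an isothermal atmosphere, density decays like pressure: ρ = ρ₀ exp(−z/H).
z/H = 3227.0/11900 = 0.27118; exp(−0.27118) = 0.76248.
ρ = 0.0149 × 0.76248 = 0.011361 kg/m³.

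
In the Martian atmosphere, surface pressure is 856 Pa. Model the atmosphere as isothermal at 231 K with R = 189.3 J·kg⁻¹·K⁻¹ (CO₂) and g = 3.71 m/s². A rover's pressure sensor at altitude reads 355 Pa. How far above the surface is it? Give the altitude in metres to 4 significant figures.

z ≈ 10370 m

Scale height: H = RT/g = 189.3 × 231 / 3.71 = 11787 m.
Invert the barometric formula: z = H ln(P₀/P).
P₀/P = 856/355 = 2.4113; ln(2.4113) = 0.88017.
z = 11787 × 0.88017 = 10375 m.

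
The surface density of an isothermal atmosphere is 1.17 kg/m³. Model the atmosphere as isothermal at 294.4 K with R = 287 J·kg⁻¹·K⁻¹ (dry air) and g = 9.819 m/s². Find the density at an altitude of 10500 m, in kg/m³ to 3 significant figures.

Scale height: H = RT/g = 287 × 294.4 / 9.819 = 8605.0 m.
In an isothermal atmosphere, density decays like pressure: ρ = ρ₀ exp(−z/H).
z/H = 10500/8605.0 = 1.2202; exp(−1.2202) = 0.29517.
ρ = 1.17 × 0.29517 = 0.34535 kg/m³.

ρ ≈ 0.345 kg/m³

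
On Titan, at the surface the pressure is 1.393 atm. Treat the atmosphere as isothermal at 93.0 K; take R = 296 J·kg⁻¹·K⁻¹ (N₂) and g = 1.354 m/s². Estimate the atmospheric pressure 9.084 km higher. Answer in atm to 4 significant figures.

Scale height: H = RT/g = 296 × 93.0 / 1.354 = 20331 m.
Barometric formula: P = P₀ exp(−z/H).
z/H = 9084.0/20331 = 0.44681; exp(−0.44681) = 0.63967.
P = 1.393 × 0.63967 = 0.89106 atm.

P ≈ 0.8911 atm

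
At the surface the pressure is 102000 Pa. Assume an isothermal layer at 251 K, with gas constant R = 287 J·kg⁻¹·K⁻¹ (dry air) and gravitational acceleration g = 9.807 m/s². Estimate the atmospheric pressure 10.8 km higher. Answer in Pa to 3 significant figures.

P ≈ 23400 Pa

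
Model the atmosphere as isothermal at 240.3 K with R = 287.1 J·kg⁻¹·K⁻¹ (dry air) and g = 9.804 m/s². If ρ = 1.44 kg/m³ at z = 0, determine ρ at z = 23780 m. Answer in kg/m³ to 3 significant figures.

ρ ≈ 0.0491 kg/m³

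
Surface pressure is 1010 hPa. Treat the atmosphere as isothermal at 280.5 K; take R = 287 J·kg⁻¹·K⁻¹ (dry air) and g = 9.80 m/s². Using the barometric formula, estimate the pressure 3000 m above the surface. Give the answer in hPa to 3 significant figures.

Scale height: H = RT/g = 287 × 280.5 / 9.80 = 8214.6 m.
Barometric formula: P = P₀ exp(−z/H).
z/H = 3000.0/8214.6 = 0.36520; exp(−0.36520) = 0.69406.
P = 1010 × 0.69406 = 701.00 hPa.

P ≈ 701 hPa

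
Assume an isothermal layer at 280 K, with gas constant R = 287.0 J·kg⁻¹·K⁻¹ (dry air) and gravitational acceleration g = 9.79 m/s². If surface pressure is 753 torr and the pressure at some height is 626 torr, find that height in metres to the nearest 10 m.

z ≈ 1520 m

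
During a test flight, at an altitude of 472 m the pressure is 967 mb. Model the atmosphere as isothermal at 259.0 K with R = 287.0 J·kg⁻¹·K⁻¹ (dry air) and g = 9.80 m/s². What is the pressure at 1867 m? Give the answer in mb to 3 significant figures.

Scale height: H = RT/g = 287.0 × 259.0 / 9.80 = 7585.0 m.
Between two levels, P₂ = P₁ exp(−Δz/H) with Δz = z₂ − z₁.
Δz = 1867.0 − 472.00 = 1395.0 m; Δz/H = 1395.0/7585.0 = 0.18392.
P₂ = 967 × exp(−0.18392) = 967 × 0.83200 = 804.54 mb.

P ≈ 805 mb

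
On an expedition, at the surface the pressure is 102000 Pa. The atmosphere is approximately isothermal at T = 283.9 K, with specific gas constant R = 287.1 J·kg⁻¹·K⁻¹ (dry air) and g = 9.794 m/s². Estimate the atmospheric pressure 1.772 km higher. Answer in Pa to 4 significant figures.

Scale height: H = RT/g = 287.1 × 283.9 / 9.794 = 8322.2 m.
Barometric formula: P = P₀ exp(−z/H).
z/H = 1772.0/8322.2 = 0.21292; exp(−0.21292) = 0.80822.
P = 102000 × 0.80822 = 82438 Pa.

P ≈ 82440 Pa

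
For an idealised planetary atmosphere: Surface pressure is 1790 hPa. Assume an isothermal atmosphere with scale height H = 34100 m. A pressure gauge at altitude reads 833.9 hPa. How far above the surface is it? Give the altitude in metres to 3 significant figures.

z ≈ 26000 m

Invert the barometric formula: z = H ln(P₀/P).
P₀/P = 1790/833.9 = 2.1465; ln(2.1465) = 0.76384.
z = 34100 × 0.76384 = 26047 m.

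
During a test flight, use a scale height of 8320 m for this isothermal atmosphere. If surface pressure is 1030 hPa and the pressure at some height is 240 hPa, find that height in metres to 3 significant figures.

z ≈ 12100 m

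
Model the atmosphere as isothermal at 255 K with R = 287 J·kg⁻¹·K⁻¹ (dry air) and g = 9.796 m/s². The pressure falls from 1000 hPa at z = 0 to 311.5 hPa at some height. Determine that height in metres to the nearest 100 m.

Scale height: H = RT/g = 287 × 255 / 9.796 = 7470.9 m.
Invert the barometric formula: z = H ln(P₀/P).
P₀/P = 1000/311.5 = 3.2103; ln(3.2103) = 1.1664.
z = 7470.9 × 1.1664 = 8714.1 m.

z ≈ 8700 m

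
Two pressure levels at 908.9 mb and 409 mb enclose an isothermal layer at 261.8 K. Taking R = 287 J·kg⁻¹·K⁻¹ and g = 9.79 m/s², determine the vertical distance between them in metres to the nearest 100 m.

Hypsometric equation: Δz = (R T̄/g) ln(P₁/P₂).
R T̄/g = 287 × 261.8 / 9.79 = 7674.8 m.
ln(908.9/409) = ln(2.2222) = 0.79850.
Δz = 7674.8 × 0.79850 = 6128.3 m.

Δz ≈ 6100 m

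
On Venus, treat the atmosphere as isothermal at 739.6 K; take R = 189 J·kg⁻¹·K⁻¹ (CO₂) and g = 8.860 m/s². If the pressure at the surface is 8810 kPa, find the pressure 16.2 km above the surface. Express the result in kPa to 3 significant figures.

Scale height: H = RT/g = 189 × 739.6 / 8.860 = 15777 m.
Barometric formula: P = P₀ exp(−z/H).
z/H = 16200/15777 = 1.0268; exp(−1.0268) = 0.35815.
P = 8810 × 0.35815 = 3155.3 kPa.

P ≈ 3160 kPa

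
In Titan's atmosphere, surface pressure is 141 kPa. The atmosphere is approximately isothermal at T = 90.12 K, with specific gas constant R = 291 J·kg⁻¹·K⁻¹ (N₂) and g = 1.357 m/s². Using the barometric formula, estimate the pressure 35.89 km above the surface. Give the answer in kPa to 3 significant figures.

P ≈ 22.0 kPa

Scale height: H = RT/g = 291 × 90.12 / 1.357 = 19326 m.
Barometric formula: P = P₀ exp(−z/H).
z/H = 35890/19326 = 1.8571; exp(−1.8571) = 0.15612.
P = 141 × 0.15612 = 22.013 kPa.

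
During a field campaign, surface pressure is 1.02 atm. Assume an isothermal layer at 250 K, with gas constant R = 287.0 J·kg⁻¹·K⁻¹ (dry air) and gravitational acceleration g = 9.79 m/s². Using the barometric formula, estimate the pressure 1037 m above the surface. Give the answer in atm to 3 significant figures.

Scale height: H = RT/g = 287.0 × 250 / 9.79 = 7328.9 m.
Barometric formula: P = P₀ exp(−z/H).
z/H = 1037.0/7328.9 = 0.14149; exp(−0.14149) = 0.86806.
P = 1.02 × 0.86806 = 0.88542 atm.

P ≈ 0.885 atm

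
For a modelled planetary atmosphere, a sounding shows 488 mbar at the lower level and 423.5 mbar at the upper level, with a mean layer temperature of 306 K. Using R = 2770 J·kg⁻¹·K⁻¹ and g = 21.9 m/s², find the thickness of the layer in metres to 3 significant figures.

Hypsometric equation: Δz = (R T̄/g) ln(P₁/P₂).
R T̄/g = 2770 × 306 / 21.9 = 38704 m.
ln(488/423.5) = ln(1.1523) = 0.14176.
Δz = 38704 × 0.14176 = 5486.7 m.

Δz ≈ 5490 m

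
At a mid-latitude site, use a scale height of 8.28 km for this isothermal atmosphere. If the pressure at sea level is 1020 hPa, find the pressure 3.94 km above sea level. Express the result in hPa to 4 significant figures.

Barometric formula: P = P₀ exp(−z/H).
z/H = 3940.0/8280.0 = 0.47585; exp(−0.47585) = 0.62136.
P = 1020 × 0.62136 = 633.79 hPa.

P ≈ 633.8 hPa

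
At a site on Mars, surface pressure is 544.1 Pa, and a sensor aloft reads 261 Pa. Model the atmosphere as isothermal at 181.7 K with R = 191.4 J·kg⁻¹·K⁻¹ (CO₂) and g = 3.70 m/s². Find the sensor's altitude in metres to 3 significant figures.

Scale height: H = RT/g = 191.4 × 181.7 / 3.70 = 9399.3 m.
Invert the barometric formula: z = H ln(P₀/P).
P₀/P = 544.1/261 = 2.0847; ln(2.0847) = 0.73462.
z = 9399.3 × 0.73462 = 6904.9 m.

z ≈ 6900 m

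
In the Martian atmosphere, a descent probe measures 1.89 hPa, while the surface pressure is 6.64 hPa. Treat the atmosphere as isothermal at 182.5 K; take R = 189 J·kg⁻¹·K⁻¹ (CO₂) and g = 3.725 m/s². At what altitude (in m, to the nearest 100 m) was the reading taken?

Scale height: H = RT/g = 189 × 182.5 / 3.725 = 9259.7 m.
Invert the barometric formula: z = H ln(P₀/P).
P₀/P = 6.64/1.89 = 3.5132; ln(3.5132) = 1.2565.
z = 9259.7 × 1.2565 = 11635 m.

z ≈ 11600 m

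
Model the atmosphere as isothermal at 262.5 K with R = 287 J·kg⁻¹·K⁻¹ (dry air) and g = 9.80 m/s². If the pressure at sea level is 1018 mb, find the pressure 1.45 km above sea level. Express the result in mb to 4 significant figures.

Scale height: H = RT/g = 287 × 262.5 / 9.80 = 7687.5 m.
Barometric formula: P = P₀ exp(−z/H).
z/H = 1450.0/7687.5 = 0.18862; exp(−0.18862) = 0.82810.
P = 1018 × 0.82810 = 843.01 mb.

P ≈ 843.0 mb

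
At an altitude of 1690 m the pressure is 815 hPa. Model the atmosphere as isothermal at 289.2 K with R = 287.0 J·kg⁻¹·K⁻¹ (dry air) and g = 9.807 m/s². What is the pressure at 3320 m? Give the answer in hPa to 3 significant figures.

P ≈ 672 hPa

Scale height: H = RT/g = 287.0 × 289.2 / 9.807 = 8463.4 m.
Between two levels, P₂ = P₁ exp(−Δz/H) with Δz = z₂ − z₁.
Δz = 3320.0 − 1690.0 = 1630.0 m; Δz/H = 1630.0/8463.4 = 0.19259.
P₂ = 815 × exp(−0.19259) = 815 × 0.82482 = 672.23 hPa.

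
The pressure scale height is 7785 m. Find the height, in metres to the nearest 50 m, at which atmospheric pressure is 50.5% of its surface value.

z ≈ 5300 m

Set P/P₀ = exp(−z/H) = 0.505, so z = −H ln(0.505).
−ln(0.505) = 0.68320; z = 7785.0 × 0.68320 = 5318.7 m.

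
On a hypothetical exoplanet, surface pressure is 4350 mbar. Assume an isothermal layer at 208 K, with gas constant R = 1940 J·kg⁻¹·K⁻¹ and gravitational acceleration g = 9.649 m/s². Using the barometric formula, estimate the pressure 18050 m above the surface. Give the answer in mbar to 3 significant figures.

Scale height: H = RT/g = 1940 × 208 / 9.649 = 41820 m.
Barometric formula: P = P₀ exp(−z/H).
z/H = 18050/41820 = 0.43161; exp(−0.43161) = 0.64946.
P = 4350 × 0.64946 = 2825.2 mbar.

P ≈ 2830 mbar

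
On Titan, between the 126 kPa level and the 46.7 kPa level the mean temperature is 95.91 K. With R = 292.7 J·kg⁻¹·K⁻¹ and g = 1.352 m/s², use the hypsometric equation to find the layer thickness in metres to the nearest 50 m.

Hypsometric equation: Δz = (R T̄/g) ln(P₁/P₂).
R T̄/g = 292.7 × 95.91 / 1.352 = 20764 m.
ln(126/46.7) = ln(2.6981) = 0.99255.
Δz = 20764 × 0.99255 = 20609 m.

Δz ≈ 20600 m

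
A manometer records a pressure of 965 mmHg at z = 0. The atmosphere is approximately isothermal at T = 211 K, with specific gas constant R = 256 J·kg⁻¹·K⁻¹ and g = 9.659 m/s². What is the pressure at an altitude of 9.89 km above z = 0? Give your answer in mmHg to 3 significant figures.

P ≈ 165 mmHg

Scale height: H = RT/g = 256 × 211 / 9.659 = 5592.3 m.
Barometric formula: P = P₀ exp(−z/H).
z/H = 9890.0/5592.3 = 1.7685; exp(−1.7685) = 0.17059.
P = 965 × 0.17059 = 164.62 mmHg.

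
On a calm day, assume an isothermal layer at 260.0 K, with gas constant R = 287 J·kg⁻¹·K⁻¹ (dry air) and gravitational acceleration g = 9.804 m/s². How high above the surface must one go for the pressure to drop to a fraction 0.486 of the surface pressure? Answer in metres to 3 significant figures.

Scale height: H = RT/g = 287 × 260.0 / 9.804 = 7611.2 m.
Set P/P₀ = exp(−z/H) = 0.486, so z = −H ln(0.486).
−ln(0.486) = 0.72155; z = 7611.2 × 0.72155 = 5491.9 m.

z ≈ 5490 m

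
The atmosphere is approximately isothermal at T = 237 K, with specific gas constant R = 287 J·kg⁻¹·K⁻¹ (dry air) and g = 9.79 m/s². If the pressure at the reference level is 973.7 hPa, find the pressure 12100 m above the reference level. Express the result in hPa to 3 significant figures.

Scale height: H = RT/g = 287 × 237 / 9.79 = 6947.8 m.
Barometric formula: P = P₀ exp(−z/H).
z/H = 12100/6947.8 = 1.7416; exp(−1.7416) = 0.17524.
P = 973.7 × 0.17524 = 170.63 hPa.

P ≈ 171 hPa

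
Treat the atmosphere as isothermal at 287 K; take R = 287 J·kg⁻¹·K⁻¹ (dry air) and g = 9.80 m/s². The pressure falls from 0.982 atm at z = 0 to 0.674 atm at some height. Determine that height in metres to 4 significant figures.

Scale height: H = RT/g = 287 × 287 / 9.80 = 8405.0 m.
Invert the barometric formula: z = H ln(P₀/P).
P₀/P = 0.982/0.674 = 1.4570; ln(1.4570) = 0.37638.
z = 8405.0 × 0.37638 = 3163.5 m.

z ≈ 3163 m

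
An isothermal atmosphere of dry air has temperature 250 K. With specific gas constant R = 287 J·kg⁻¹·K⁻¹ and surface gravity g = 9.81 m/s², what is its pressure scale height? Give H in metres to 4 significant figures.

The scale height of an isothermal atmosphere is H = RT/g.
H = 287 × 250 / 9.81 = 71750/9.81 = 7314.0 m.

H ≈ 7314 m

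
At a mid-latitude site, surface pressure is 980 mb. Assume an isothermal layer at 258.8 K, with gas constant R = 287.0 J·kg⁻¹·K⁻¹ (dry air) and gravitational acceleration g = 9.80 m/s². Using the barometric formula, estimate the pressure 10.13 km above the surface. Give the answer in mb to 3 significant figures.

P ≈ 257 mb

Scale height: H = RT/g = 287.0 × 258.8 / 9.80 = 7579.1 m.
Barometric formula: P = P₀ exp(−z/H).
z/H = 10130/7579.1 = 1.3366; exp(−1.3366) = 0.26274.
P = 980 × 0.26274 = 257.49 mb.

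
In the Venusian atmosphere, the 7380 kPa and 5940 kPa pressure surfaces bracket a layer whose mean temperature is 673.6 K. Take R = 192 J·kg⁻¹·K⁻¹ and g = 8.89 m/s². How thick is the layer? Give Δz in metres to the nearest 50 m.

Hypsometric equation: Δz = (R T̄/g) ln(P₁/P₂).
R T̄/g = 192 × 673.6 / 8.89 = 14548 m.
ln(7380/5940) = ln(1.2424) = 0.21704.
Δz = 14548 × 0.21704 = 3157.5 m.

Δz ≈ 3150 m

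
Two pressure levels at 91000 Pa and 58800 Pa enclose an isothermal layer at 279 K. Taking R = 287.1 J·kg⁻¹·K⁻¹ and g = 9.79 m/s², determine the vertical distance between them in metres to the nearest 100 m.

Δz ≈ 3600 m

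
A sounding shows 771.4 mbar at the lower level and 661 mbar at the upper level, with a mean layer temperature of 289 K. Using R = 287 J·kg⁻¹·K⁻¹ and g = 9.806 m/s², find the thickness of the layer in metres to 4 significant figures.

Hypsometric equation: Δz = (R T̄/g) ln(P₁/P₂).
R T̄/g = 287 × 289 / 9.806 = 8458.4 m.
ln(771.4/661) = ln(1.1670) = 0.15444.
Δz = 8458.4 × 0.15444 = 1306.3 m.

Δz ≈ 1306 m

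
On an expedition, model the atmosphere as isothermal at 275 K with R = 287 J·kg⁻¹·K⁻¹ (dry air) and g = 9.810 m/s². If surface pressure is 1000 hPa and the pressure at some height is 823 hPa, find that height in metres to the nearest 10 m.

z ≈ 1570 m

Scale height: H = RT/g = 287 × 275 / 9.810 = 8045.4 m.
Invert the barometric formula: z = H ln(P₀/P).
P₀/P = 1000/823 = 1.2151; ln(1.2151) = 0.19483.
z = 8045.4 × 0.19483 = 1567.5 m.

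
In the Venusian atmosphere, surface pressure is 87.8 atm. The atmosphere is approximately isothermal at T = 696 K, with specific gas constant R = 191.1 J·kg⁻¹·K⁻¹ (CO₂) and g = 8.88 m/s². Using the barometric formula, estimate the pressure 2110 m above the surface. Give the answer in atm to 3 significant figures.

Scale height: H = RT/g = 191.1 × 696 / 8.88 = 14978 m.
Barometric formula: P = P₀ exp(−z/H).
z/H = 2110.0/14978 = 0.14087; exp(−0.14087) = 0.86860.
P = 87.8 × 0.86860 = 76.263 atm.

P ≈ 76.3 atm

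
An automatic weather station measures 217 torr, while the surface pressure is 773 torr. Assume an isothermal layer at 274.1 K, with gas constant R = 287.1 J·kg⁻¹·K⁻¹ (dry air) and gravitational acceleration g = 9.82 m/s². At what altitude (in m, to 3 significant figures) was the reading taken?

Scale height: H = RT/g = 287.1 × 274.1 / 9.82 = 8013.7 m.
Invert the barometric formula: z = H ln(P₀/P).
P₀/P = 773/217 = 3.5622; ln(3.5622) = 1.2704.
z = 8013.7 × 1.2704 = 10181 m.

z ≈ 10200 m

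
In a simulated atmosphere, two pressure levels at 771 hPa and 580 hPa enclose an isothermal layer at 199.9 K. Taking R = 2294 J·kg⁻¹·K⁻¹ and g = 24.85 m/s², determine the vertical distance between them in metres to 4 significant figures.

Δz ≈ 5253 m

Hypsometric equation: Δz = (R T̄/g) ln(P₁/P₂).
R T̄/g = 2294 × 199.9 / 24.85 = 18454 m.
ln(771/580) = ln(1.3293) = 0.28465.
Δz = 18454 × 0.28465 = 5252.9 m.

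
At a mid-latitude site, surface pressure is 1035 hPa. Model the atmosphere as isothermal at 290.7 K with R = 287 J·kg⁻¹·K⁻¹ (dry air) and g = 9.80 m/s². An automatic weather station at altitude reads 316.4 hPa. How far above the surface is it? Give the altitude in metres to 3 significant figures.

z ≈ 10100 m

Scale height: H = RT/g = 287 × 290.7 / 9.80 = 8513.4 m.
Invert the barometric formula: z = H ln(P₀/P).
P₀/P = 1035/316.4 = 3.2712; ln(3.2712) = 1.1852.
z = 8513.4 × 1.1852 = 10090 m.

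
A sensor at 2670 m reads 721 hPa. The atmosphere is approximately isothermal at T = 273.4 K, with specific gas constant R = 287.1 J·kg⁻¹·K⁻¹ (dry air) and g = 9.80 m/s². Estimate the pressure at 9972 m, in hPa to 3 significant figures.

P ≈ 290 hPa

Scale height: H = RT/g = 287.1 × 273.4 / 9.80 = 8009.5 m.
Between two levels, P₂ = P₁ exp(−Δz/H) with Δz = z₂ − z₁.
Δz = 9972.0 − 2670.0 = 7302.0 m; Δz/H = 7302.0/8009.5 = 0.91167.
P₂ = 721 × exp(−0.91167) = 721 × 0.40185 = 289.73 hPa.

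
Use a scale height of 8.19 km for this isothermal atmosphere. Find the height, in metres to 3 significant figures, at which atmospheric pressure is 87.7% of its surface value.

z ≈ 1070 m

Set P/P₀ = exp(−z/H) = 0.877, so z = −H ln(0.877).
−ln(0.877) = 0.13125; z = 8190.0 × 0.13125 = 1074.9 m.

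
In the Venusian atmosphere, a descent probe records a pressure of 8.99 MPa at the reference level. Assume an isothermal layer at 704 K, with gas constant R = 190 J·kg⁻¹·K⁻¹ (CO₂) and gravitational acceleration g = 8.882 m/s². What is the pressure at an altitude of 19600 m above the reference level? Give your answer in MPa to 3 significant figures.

Scale height: H = RT/g = 190 × 704 / 8.882 = 15060 m.
Barometric formula: P = P₀ exp(−z/H).
z/H = 19600/15060 = 1.3015; exp(−1.3015) = 0.27212.
P = 8.99 × 0.27212 = 2.4464 MPa.

P ≈ 2.45 MPa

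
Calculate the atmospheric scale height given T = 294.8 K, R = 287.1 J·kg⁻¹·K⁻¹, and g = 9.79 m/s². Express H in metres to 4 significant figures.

The scale height of an isothermal atmosphere is H = RT/g.
H = 287.1 × 294.8 / 9.79 = 84637/9.79 = 8645.3 m.

H ≈ 8645 m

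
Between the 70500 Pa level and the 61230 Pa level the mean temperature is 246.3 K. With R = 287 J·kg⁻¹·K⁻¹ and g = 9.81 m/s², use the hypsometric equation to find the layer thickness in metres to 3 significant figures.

Δz ≈ 1020 m

Hypsometric equation: Δz = (R T̄/g) ln(P₁/P₂).
R T̄/g = 287 × 246.3 / 9.81 = 7205.7 m.
ln(70500/61230) = ln(1.1514) = 0.14098.
Δz = 7205.7 × 0.14098 = 1015.9 m.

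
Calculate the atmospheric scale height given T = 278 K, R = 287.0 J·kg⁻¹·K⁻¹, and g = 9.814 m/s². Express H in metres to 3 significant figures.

The scale height of an isothermal atmosphere is H = RT/g.
H = 287.0 × 278 / 9.814 = 79786/9.814 = 8129.8 m.

H ≈ 8130 m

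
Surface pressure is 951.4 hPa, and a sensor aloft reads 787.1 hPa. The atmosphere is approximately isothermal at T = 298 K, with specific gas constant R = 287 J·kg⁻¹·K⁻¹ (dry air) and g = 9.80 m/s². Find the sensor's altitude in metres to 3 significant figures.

z ≈ 1650 m

Scale height: H = RT/g = 287 × 298 / 9.80 = 8727.1 m.
Invert the barometric formula: z = H ln(P₀/P).
P₀/P = 951.4/787.1 = 1.2087; ln(1.2087) = 0.18955.
z = 8727.1 × 0.18955 = 1654.2 m.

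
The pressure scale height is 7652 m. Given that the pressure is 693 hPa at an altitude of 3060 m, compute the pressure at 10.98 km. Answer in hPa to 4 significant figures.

P ≈ 246.2 hPa

Between two levels, P₂ = P₁ exp(−Δz/H) with Δz = z₂ − z₁.
Δz = 10980 − 3060.0 = 7920.0 m; Δz/H = 7920.0/7652.0 = 1.0350.
P₂ = 693 × exp(−1.0350) = 693 × 0.35523 = 246.17 hPa.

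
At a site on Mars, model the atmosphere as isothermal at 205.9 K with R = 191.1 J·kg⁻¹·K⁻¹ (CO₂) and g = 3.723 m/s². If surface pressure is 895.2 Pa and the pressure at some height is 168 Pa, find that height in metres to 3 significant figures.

z ≈ 17700 m

Scale height: H = RT/g = 191.1 × 205.9 / 3.723 = 10569 m.
Invert the barometric formula: z = H ln(P₀/P).
P₀/P = 895.2/168 = 5.3286; ln(5.3286) = 1.6731.
z = 10569 × 1.6731 = 17683 m.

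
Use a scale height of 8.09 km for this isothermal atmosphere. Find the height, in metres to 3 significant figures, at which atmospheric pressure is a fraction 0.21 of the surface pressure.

z ≈ 12600 m

Set P/P₀ = exp(−z/H) = 0.21, so z = −H ln(0.21).
−ln(0.21) = 1.5606; z = 8090.0 × 1.5606 = 12625 m.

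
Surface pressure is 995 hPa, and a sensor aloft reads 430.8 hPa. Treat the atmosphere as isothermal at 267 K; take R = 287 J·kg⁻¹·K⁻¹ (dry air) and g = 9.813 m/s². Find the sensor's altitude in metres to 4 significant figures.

z ≈ 6537 m

Scale height: H = RT/g = 287 × 267 / 9.813 = 7808.9 m.
Invert the barometric formula: z = H ln(P₀/P).
P₀/P = 995/430.8 = 2.3097; ln(2.3097) = 0.83712.
z = 7808.9 × 0.83712 = 6537.0 m.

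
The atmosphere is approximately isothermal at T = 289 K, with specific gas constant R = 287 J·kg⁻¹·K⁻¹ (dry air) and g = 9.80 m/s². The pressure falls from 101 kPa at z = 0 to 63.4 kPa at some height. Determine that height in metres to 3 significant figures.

Scale height: H = RT/g = 287 × 289 / 9.80 = 8463.6 m.
Invert the barometric formula: z = H ln(P₀/P).
P₀/P = 101/63.4 = 1.5931; ln(1.5931) = 0.46568.
z = 8463.6 × 0.46568 = 3941.3 m.

z ≈ 3940 m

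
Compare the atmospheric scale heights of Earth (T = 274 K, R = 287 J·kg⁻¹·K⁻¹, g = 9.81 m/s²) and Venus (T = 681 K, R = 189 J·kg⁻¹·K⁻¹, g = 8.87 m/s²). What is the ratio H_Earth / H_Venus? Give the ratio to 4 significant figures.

H = RT/g for each body.
H_Earth = 287 × 274 / 9.81 = 8016.1 m.
H_Venus = 189 × 681 / 8.87 = 14511 m.
H_Earth/H_Venus = 8016.1/14511 = 0.55242.

H_Earth/H_Venus ≈ 0.5524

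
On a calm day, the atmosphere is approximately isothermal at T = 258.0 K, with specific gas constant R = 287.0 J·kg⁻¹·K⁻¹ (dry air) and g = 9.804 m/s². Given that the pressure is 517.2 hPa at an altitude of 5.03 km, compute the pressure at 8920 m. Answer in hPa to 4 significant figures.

P ≈ 309.0 hPa

Scale height: H = RT/g = 287.0 × 258.0 / 9.804 = 7552.6 m.
Between two levels, P₂ = P₁ exp(−Δz/H) with Δz = z₂ − z₁.
Δz = 8920.0 − 5030.0 = 3890.0 m; Δz/H = 3890.0/7552.6 = 0.51505.
P₂ = 517.2 × exp(−0.51505) = 517.2 × 0.59747 = 309.01 hPa.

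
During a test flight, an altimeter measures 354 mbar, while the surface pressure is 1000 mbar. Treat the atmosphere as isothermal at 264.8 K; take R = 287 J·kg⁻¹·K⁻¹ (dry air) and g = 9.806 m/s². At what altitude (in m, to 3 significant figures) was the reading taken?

z ≈ 8050 m

Scale height: H = RT/g = 287 × 264.8 / 9.806 = 7750.1 m.
Invert the barometric formula: z = H ln(P₀/P).
P₀/P = 1000/354 = 2.8249; ln(2.8249) = 1.0385.
z = 7750.1 × 1.0385 = 8048.5 m.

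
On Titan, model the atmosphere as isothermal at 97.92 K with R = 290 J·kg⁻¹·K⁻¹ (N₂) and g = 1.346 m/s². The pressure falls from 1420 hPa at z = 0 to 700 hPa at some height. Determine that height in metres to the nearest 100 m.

z ≈ 14900 m

Scale height: H = RT/g = 290 × 97.92 / 1.346 = 21097 m.
Invert the barometric formula: z = H ln(P₀/P).
P₀/P = 1420/700 = 2.0286; ln(2.0286) = 0.70735.
z = 21097 × 0.70735 = 14923 m.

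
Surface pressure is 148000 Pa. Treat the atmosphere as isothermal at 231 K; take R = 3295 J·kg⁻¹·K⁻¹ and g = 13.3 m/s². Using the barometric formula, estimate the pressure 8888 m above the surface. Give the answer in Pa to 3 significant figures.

P ≈ 127000 Pa

Scale height: H = RT/g = 3295 × 231 / 13.3 = 57229 m.
Barometric formula: P = P₀ exp(−z/H).
z/H = 8888.0/57229 = 0.15531; exp(−0.15531) = 0.85615.
P = 148000 × 0.85615 = 126710 Pa.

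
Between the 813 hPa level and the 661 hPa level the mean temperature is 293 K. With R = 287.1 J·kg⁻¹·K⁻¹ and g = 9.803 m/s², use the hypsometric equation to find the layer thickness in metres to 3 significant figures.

Δz ≈ 1780 m

Hypsometric equation: Δz = (R T̄/g) ln(P₁/P₂).
R T̄/g = 287.1 × 293 / 9.803 = 8581.1 m.
ln(813/661) = ln(1.2300) = 0.20701.
Δz = 8581.1 × 0.20701 = 1776.4 m.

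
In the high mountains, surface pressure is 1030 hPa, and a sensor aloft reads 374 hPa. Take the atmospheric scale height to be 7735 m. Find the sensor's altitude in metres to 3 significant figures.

z ≈ 7840 m

Invert the barometric formula: z = H ln(P₀/P).
P₀/P = 1030/374 = 2.7540; ln(2.7540) = 1.0131.
z = 7735.0 × 1.0131 = 7836.3 m.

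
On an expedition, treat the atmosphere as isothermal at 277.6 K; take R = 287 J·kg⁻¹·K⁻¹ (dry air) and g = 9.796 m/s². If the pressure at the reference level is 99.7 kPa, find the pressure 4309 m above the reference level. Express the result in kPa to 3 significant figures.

Scale height: H = RT/g = 287 × 277.6 / 9.796 = 8133.0 m.
Barometric formula: P = P₀ exp(−z/H).
z/H = 4309.0/8133.0 = 0.52982; exp(−0.52982) = 0.58871.
P = 99.7 × 0.58871 = 58.694 kPa.

P ≈ 58.7 kPa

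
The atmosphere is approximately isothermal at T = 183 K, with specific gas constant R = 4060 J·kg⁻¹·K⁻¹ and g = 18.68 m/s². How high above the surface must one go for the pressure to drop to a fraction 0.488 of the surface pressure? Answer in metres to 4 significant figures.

Scale height: H = RT/g = 4060 × 183 / 18.68 = 39774 m.
Set P/P₀ = exp(−z/H) = 0.488, so z = −H ln(0.488).
−ln(0.488) = 0.71744; z = 39774 × 0.71744 = 28535 m.

z ≈ 28540 m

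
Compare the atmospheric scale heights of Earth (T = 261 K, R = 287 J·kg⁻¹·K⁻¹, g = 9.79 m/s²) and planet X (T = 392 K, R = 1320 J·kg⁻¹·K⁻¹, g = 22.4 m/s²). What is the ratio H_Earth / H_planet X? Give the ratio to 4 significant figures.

H = RT/g for each body.
H_Earth = 287 × 261 / 9.79 = 7651.4 m.
H_planet X = 1320 × 392 / 22.4 = 23100 m.
H_Earth/H_planet X = 7651.4/23100 = 0.33123.

H_Earth/H_planet X ≈ 0.3312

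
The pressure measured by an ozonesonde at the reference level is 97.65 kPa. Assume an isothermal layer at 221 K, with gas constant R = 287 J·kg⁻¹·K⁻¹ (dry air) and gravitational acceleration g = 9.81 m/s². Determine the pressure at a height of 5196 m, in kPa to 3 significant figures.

P ≈ 43.7 kPa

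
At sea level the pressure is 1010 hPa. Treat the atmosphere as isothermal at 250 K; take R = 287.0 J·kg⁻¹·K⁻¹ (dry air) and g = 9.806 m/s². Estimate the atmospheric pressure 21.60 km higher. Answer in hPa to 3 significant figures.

Scale height: H = RT/g = 287.0 × 250 / 9.806 = 7316.9 m.
Barometric formula: P = P₀ exp(−z/H).
z/H = 21600/7316.9 = 2.9521; exp(−2.9521) = 0.052230.
P = 1010 × 0.052230 = 52.752 hPa.

P ≈ 52.8 hPa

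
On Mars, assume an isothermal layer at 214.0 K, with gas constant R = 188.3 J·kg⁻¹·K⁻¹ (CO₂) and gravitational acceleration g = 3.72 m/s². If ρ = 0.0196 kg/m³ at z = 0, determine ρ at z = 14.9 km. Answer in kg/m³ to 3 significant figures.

ρ ≈ 0.00495 kg/m³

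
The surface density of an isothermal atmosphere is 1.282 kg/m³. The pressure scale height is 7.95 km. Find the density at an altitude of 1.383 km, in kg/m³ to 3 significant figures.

ρ ≈ 1.08 kg/m³

In an isothermal atmosphere, density decays like pressure: ρ = ρ₀ exp(−z/H).
z/H = 1383.0/7950.0 = 0.17396; exp(−0.17396) = 0.84033.
ρ = 1.282 × 0.84033 = 1.0773 kg/m³.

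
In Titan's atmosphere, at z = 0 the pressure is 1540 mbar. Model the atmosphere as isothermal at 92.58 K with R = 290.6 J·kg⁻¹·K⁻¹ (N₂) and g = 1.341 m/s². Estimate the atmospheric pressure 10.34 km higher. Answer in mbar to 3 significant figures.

P ≈ 920 mbar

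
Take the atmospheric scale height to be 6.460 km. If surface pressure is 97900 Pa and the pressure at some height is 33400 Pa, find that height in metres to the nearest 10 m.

z ≈ 6950 m

Invert the barometric formula: z = H ln(P₀/P).
P₀/P = 97900/33400 = 2.9311; ln(2.9311) = 1.0754.
z = 6460.0 × 1.0754 = 6947.1 m.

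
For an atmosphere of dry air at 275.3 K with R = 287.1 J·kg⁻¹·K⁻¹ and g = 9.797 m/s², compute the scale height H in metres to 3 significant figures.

H ≈ 8070 m

The scale height of an isothermal atmosphere is H = RT/g.
H = 287.1 × 275.3 / 9.797 = 79039/9.797 = 8067.7 m.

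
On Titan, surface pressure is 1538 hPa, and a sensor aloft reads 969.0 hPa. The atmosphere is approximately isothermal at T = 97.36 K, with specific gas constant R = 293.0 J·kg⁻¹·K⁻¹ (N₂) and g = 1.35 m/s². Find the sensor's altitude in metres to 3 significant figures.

z ≈ 9760 m

Scale height: H = RT/g = 293.0 × 97.36 / 1.35 = 21131 m.
Invert the barometric formula: z = H ln(P₀/P).
P₀/P = 1538/969.0 = 1.5872; ln(1.5872) = 0.46197.
z = 21131 × 0.46197 = 9761.9 m.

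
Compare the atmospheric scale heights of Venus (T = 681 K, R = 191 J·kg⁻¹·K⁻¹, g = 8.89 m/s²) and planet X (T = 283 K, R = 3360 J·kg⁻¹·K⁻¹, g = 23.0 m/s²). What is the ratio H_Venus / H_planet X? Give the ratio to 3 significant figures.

H = RT/g for each body.
H_Venus = 191 × 681 / 8.89 = 14631 m.
H_planet X = 3360 × 283 / 23.0 = 41343 m.
H_Venus/H_planet X = 14631/41343 = 0.35389.

H_Venus/H_planet X ≈ 0.354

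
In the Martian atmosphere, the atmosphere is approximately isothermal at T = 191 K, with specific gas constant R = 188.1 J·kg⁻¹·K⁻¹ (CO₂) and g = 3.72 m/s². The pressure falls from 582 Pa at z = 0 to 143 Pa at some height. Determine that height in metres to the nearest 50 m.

Scale height: H = RT/g = 188.1 × 191 / 3.72 = 9657.8 m.
Invert the barometric formula: z = H ln(P₀/P).
P₀/P = 582/143 = 4.0699; ln(4.0699) = 1.4036.
z = 9657.8 × 1.4036 = 13556 m.

z ≈ 13550 m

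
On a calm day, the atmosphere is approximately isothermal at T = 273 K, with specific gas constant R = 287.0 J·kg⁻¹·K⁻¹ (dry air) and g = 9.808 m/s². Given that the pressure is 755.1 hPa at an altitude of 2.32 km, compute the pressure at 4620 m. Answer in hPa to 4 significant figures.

Scale height: H = RT/g = 287.0 × 273 / 9.808 = 7988.5 m.
Between two levels, P₂ = P₁ exp(−Δz/H) with Δz = z₂ − z₁.
Δz = 4620.0 − 2320.0 = 2300.0 m; Δz/H = 2300.0/7988.5 = 0.28791.
P₂ = 755.1 × exp(−0.28791) = 755.1 × 0.74983 = 566.20 hPa.

P ≈ 566.2 hPa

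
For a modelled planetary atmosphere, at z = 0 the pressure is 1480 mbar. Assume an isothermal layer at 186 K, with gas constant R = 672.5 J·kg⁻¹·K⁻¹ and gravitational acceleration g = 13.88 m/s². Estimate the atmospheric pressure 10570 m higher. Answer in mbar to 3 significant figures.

P ≈ 458 mbar

Scale height: H = RT/g = 672.5 × 186 / 13.88 = 9011.9 m.
Barometric formula: P = P₀ exp(−z/H).
z/H = 10570/9011.9 = 1.1729; exp(−1.1729) = 0.30947.
P = 1480 × 0.30947 = 458.02 mbar.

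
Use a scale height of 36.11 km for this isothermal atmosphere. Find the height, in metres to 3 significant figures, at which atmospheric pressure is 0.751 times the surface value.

Set P/P₀ = exp(−z/H) = 0.751, so z = −H ln(0.751).
−ln(0.751) = 0.28635; z = 36110 × 0.28635 = 10340 m.

z ≈ 10300 m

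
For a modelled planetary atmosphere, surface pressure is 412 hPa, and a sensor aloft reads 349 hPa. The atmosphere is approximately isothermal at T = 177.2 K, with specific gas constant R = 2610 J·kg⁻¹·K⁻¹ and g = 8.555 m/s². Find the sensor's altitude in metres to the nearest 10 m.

z ≈ 8970 m

Scale height: H = RT/g = 2610 × 177.2 / 8.555 = 54061 m.
Invert the barometric formula: z = H ln(P₀/P).
P₀/P = 412/349 = 1.1805; ln(1.1805) = 0.16594.
z = 54061 × 0.16594 = 8970.9 m.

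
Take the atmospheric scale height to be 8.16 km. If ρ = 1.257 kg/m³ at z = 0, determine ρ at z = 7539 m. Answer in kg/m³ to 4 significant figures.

In an isothermal atmosphere, density decays like pressure: ρ = ρ₀ exp(−z/H).
z/H = 7539.0/8160.0 = 0.92390; exp(−0.92390) = 0.39697.
ρ = 1.257 × 0.39697 = 0.49899 kg/m³.

ρ ≈ 0.4990 kg/m³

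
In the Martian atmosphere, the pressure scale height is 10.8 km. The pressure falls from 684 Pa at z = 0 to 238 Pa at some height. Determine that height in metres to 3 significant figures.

Invert the barometric formula: z = H ln(P₀/P).
P₀/P = 684/238 = 2.8739; ln(2.8739) = 1.0557.
z = 10800 × 1.0557 = 11402 m.

z ≈ 11400 m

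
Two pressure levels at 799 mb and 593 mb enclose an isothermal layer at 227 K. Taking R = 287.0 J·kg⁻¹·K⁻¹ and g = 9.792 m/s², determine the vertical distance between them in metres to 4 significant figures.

Hypsometric equation: Δz = (R T̄/g) ln(P₁/P₂).
R T̄/g = 287.0 × 227 / 9.792 = 6653.3 m.
ln(799/593) = ln(1.3474) = 0.29818.
Δz = 6653.3 × 0.29818 = 1983.9 m.

Δz ≈ 1984 m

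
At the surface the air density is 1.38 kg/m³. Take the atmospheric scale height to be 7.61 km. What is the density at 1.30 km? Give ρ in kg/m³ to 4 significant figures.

In an isothermal atmosphere, density decays like pressure: ρ = ρ₀ exp(−z/H).
z/H = 1300.0/7610.0 = 0.17083; exp(−0.17083) = 0.84296.
ρ = 1.38 × 0.84296 = 1.1633 kg/m³.

ρ ≈ 1.163 kg/m³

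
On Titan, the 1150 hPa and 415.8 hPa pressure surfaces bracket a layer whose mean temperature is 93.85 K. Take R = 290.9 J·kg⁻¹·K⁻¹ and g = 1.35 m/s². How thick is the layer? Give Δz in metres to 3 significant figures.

Hypsometric equation: Δz = (R T̄/g) ln(P₁/P₂).
R T̄/g = 290.9 × 93.85 / 1.35 = 20223 m.
ln(1150/415.8) = ln(2.7658) = 1.0173.
Δz = 20223 × 1.0173 = 20573 m.

Δz ≈ 20600 m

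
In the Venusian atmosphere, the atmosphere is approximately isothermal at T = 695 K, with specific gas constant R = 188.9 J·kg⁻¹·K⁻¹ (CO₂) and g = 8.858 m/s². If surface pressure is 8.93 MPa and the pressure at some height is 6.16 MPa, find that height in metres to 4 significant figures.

Scale height: H = RT/g = 188.9 × 695 / 8.858 = 14821 m.
Invert the barometric formula: z = H ln(P₀/P).
P₀/P = 8.93/6.16 = 1.4497; ln(1.4497) = 0.37136.
z = 14821 × 0.37136 = 5503.9 m.

z ≈ 5504 m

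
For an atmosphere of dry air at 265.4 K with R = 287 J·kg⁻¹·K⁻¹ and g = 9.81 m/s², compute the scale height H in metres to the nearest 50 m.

The scale height of an isothermal atmosphere is H = RT/g.
H = 287 × 265.4 / 9.81 = 76170/9.81 = 7764.5 m.

H ≈ 7750 m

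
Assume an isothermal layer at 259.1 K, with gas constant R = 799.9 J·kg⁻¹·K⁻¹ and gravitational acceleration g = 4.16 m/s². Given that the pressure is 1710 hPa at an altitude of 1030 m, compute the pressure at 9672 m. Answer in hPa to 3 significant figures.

Scale height: H = RT/g = 799.9 × 259.1 / 4.16 = 49821 m.
Between two levels, P₂ = P₁ exp(−Δz/H) with Δz = z₂ − z₁.
Δz = 9672.0 − 1030.0 = 8642.0 m; Δz/H = 8642.0/49821 = 0.17346.
P₂ = 1710 × exp(−0.17346) = 1710 × 0.84075 = 1437.7 hPa.

P ≈ 1440 hPa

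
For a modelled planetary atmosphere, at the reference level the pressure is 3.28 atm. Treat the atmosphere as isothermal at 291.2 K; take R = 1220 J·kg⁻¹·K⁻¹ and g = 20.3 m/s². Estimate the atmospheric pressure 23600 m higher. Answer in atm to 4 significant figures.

P ≈ 0.8516 atm

Scale height: H = RT/g = 1220 × 291.2 / 20.3 = 17501 m.
Barometric formula: P = P₀ exp(−z/H).
z/H = 23600/17501 = 1.3485; exp(−1.3485) = 0.25963.
P = 3.28 × 0.25963 = 0.85159 atm.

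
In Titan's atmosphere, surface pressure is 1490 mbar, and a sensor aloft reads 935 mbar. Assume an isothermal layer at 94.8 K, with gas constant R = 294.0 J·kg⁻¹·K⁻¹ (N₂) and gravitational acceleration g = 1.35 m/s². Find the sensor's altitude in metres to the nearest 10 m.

z ≈ 9620 m

Scale height: H = RT/g = 294.0 × 94.8 / 1.35 = 20645 m.
Invert the barometric formula: z = H ln(P₀/P).
P₀/P = 1490/935 = 1.5936; ln(1.5936) = 0.46600.
z = 20645 × 0.46600 = 9620.6 m.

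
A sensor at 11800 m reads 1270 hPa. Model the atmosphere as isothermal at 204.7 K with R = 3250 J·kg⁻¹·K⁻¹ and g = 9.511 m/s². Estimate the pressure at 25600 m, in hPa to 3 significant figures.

P ≈ 1040 hPa

Scale height: H = RT/g = 3250 × 204.7 / 9.511 = 69948 m.
Between two levels, P₂ = P₁ exp(−Δz/H) with Δz = z₂ − z₁.
Δz = 25600 − 11800 = 13800 m; Δz/H = 13800/69948 = 0.19729.
P₂ = 1270 × exp(−0.19729) = 1270 × 0.82095 = 1042.6 hPa.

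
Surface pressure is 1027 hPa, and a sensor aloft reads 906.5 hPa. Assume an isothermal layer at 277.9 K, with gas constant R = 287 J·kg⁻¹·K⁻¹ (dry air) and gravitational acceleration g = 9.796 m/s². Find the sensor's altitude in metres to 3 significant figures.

Scale height: H = RT/g = 287 × 277.9 / 9.796 = 8141.8 m.
Invert the barometric formula: z = H ln(P₀/P).
P₀/P = 1027/906.5 = 1.1329; ln(1.1329) = 0.12478.
z = 8141.8 × 0.12478 = 1015.9 m.

z ≈ 1020 m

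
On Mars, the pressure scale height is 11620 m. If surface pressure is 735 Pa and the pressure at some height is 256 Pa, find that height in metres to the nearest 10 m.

z ≈ 12260 m

Invert the barometric formula: z = H ln(P₀/P).
P₀/P = 735/256 = 2.8711; ln(2.8711) = 1.0547.
z = 11620 × 1.0547 = 12256 m.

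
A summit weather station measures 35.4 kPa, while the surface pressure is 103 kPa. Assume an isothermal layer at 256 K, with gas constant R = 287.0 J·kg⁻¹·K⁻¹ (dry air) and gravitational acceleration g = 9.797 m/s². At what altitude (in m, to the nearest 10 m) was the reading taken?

Scale height: H = RT/g = 287.0 × 256 / 9.797 = 7499.4 m.
Invert the barometric formula: z = H ln(P₀/P).
P₀/P = 103/35.4 = 2.9096; ln(2.9096) = 1.0680.
z = 7499.4 × 1.0680 = 8009.4 m.

z ≈ 8010 m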